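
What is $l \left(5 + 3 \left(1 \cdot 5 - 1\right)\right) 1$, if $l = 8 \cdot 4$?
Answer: $544$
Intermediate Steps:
$l = 32$
$l \left(5 + 3 \left(1 \cdot 5 - 1\right)\right) 1 = 32 \left(5 + 3 \left(1 \cdot 5 - 1\right)\right) 1 = 32 \left(5 + 3 \left(5 - 1\right)\right) 1 = 32 \left(5 + 3 \cdot 4\right) 1 = 32 \left(5 + 12\right) 1 = 32 \cdot 17 \cdot 1 = 544 \cdot 1 = 544$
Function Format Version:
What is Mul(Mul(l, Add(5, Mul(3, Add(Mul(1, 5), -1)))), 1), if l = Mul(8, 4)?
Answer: 544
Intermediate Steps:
l = 32
Mul(Mul(l, Add(5, Mul(3, Add(Mul(1, 5), -1)))), 1) = Mul(Mul(32, Add(5, Mul(3, Add(Mul(1, 5), -1)))), 1) = Mul(Mul(32, Add(5, Mul(3, Add(5, -1)))), 1) = Mul(Mul(32, Add(5, Mul(3, 4))), 1) = Mul(Mul(32, Add(5, 12)), 1) = Mul(Mul(32, 17), 1) = Mul(544, 1) = 544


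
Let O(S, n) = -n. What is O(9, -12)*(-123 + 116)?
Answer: -84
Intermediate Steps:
O(9, -12)*(-123 + 116) = (-1*(-12))*(-123 + 116) = 12*(-7) = -84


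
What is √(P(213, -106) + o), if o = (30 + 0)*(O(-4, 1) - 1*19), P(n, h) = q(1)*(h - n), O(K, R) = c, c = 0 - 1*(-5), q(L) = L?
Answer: I*√739 ≈ 27.185*I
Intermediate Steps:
c = 5 (c = 0 + 5 = 5)
O(K, R) = 5
P(n, h) = h - n (P(n, h) = 1*(h - n) = h - n)
o = -420 (o = (30 + 0)*(5 - 1*19) = 30*(5 - 19) = 30*(-14) = -420)
√(P(213, -106) + o) = √((-106 - 1*213) - 420) = √((-106 - 213) - 420) = √(-319 - 420) = √(-739) = I*√739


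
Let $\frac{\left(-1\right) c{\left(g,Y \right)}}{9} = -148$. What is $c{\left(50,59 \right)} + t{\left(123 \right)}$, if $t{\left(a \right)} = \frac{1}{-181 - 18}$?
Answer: $\frac{265067}{199} \approx 1332.0$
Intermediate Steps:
$c{\left(g,Y \right)} = 1332$ ($c{\left(g,Y \right)} = \left(-9\right) \left(-148\right) = 1332$)
$t{\left(a \right)} = - \frac{1}{199}$ ($t{\left(a \right)} = \frac{1}{-199} = - \frac{1}{199}$)
$c{\left(50,59 \right)} + t{\left(123 \right)} = 1332 - \frac{1}{199} = \frac{265067}{199}$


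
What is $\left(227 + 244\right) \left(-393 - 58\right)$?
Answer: $-212421$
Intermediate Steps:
$\left(227 + 244\right) \left(-393 - 58\right) = 471 \left(-451\right) = -212421$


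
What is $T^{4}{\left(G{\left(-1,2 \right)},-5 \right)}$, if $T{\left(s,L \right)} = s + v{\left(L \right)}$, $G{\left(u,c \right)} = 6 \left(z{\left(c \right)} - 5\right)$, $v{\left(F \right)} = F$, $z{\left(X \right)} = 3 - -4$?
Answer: $2401$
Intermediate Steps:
$z{\left(X \right)} = 7$ ($z{\left(X \right)} = 3 + 4 = 7$)
$G{\left(u,c \right)} = 12$ ($G{\left(u,c \right)} = 6 \left(7 - 5\right) = 6 \cdot 2 = 12$)
$T{\left(s,L \right)} = L + s$ ($T{\left(s,L \right)} = s + L = L + s$)
$T^{4}{\left(G{\left(-1,2 \right)},-5 \right)} = \left(-5 + 12\right)^{4} = 7^{4} = 2401$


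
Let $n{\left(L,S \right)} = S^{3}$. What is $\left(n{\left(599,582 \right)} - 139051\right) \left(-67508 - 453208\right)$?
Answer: $-102580175634972$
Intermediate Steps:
$\left(n{\left(599,582 \right)} - 139051\right) \left(-67508 - 453208\right) = \left(582^{3} - 139051\right) \left(-67508 - 453208\right) = \left(197137368 - 139051\right) \left(-520716\right) = 196998317 \left(-520716\right) = -102580175634972$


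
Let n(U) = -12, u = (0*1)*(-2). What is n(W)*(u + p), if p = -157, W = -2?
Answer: 1884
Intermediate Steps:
u = 0 (u = 0*(-2) = 0)
n(W)*(u + p) = -12*(0 - 157) = -12*(-157) = 1884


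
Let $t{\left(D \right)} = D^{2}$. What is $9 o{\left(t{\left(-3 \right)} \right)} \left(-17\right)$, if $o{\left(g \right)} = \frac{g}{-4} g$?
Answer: $\frac{12393}{4} \approx 3098.3$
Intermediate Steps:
$o{\left(g \right)} = - \frac{g^{2}}{4}$ ($o{\left(g \right)} = g \left(- \frac{1}{4}\right) g = - \frac{g}{4} g = - \frac{g^{2}}{4}$)
$9 o{\left(t{\left(-3 \right)} \right)} \left(-17\right) = 9 \left(- \frac{\left(\left(-3\right)^{2}\right)^{2}}{4}\right) \left(-17\right) = 9 \left(- \frac{9^{2}}{4}\right) \left(-17\right) = 9 \left(\left(- \frac{1}{4}\right) 81\right) \left(-17\right) = 9 \left(- \frac{81}{4}\right) \left(-17\right) = \left(- \frac{729}{4}\right) \left(-17\right) = \frac{12393}{4}$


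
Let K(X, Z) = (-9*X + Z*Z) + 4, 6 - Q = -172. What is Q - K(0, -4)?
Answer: 158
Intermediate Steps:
Q = 178 (Q = 6 - 1*(-172) = 6 + 172 = 178)
K(X, Z) = 4 + Z**2 - 9*X (K(X, Z) = (-9*X + Z**2) + 4 = (Z**2 - 9*X) + 4 = 4 + Z**2 - 9*X)
Q - K(0, -4) = 178 - (4 + (-4)**2 - 9*0) = 178 - (4 + 16 + 0) = 178 - 1*20 = 178 - 20 = 158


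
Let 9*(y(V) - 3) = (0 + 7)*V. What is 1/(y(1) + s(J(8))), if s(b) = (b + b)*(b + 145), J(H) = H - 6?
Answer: 9/5326 ≈ 0.0016898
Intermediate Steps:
J(H) = -6 + H
s(b) = 2*b*(145 + b) (s(b) = (2*b)*(145 + b) = 2*b*(145 + b))
y(V) = 3 + 7*V/9 (y(V) = 3 + ((0 + 7)*V)/9 = 3 + (7*V)/9 = 3 + 7*V/9)
1/(y(1) + s(J(8))) = 1/((3 + (7/9)*1) + 2*(-6 + 8)*(145 + (-6 + 8))) = 1/((3 + 7/9) + 2*2*(145 + 2)) = 1/(34/9 + 2*2*147) = 1/(34/9 + 588) = 1/(5326/9) = 9/5326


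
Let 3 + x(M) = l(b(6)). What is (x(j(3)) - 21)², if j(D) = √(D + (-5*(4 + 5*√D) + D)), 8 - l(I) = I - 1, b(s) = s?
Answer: 441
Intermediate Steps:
l(I) = 9 - I (l(I) = 8 - (I - 1) = 8 - (-1 + I) = 8 + (1 - I) = 9 - I)
j(D) = √(-20 - 25*√D + 2*D) (j(D) = √(D + ((-20 - 25*√D) + D)) = √(D + (-20 + D - 25*√D)) = √(-20 - 25*√D + 2*D))
x(M) = 0 (x(M) = -3 + (9 - 1*6) = -3 + (9 - 6) = -3 + 3 = 0)
(x(j(3)) - 21)² = (0 - 21)² = (-21)² = 441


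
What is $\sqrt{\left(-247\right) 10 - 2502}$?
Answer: $2 i \sqrt{1243} \approx 70.512 i$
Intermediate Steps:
$\sqrt{\left(-247\right) 10 - 2502} = \sqrt{-2470 - 2502} = \sqrt{-4972} = 2 i \sqrt{1243}$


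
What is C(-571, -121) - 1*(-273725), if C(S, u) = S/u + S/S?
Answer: 33121417/121 ≈ 2.7373e+5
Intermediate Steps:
C(S, u) = 1 + S/u (C(S, u) = S/u + 1 = 1 + S/u)
C(-571, -121) - 1*(-273725) = (-571 - 121)/(-121) - 1*(-273725) = -1/121*(-692) + 273725 = 692/121 + 273725 = 33121417/121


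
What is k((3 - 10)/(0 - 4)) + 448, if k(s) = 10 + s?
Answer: 1839/4 ≈ 459.75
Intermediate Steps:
k((3 - 10)/(0 - 4)) + 448 = (10 + (3 - 10)/(0 - 4)) + 448 = (10 - 7/(-4)) + 448 = (10 - 7*(-¼)) + 448 = (10 + 7/4) + 448 = 47/4 + 448 = 1839/4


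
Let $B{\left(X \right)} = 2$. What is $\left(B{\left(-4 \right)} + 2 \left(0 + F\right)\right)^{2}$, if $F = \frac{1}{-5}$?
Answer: $\frac{64}{25} \approx 2.56$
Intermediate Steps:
$F = - \frac{1}{5} \approx -0.2$
$\left(B{\left(-4 \right)} + 2 \left(0 + F\right)\right)^{2} = \left(2 + 2 \left(0 - \frac{1}{5}\right)\right)^{2} = \left(2 + 2 \left(- \frac{1}{5}\right)\right)^{2} = \left(2 - \frac{2}{5}\right)^{2} = \left(\frac{8}{5}\right)^{2} = \frac{64}{25}$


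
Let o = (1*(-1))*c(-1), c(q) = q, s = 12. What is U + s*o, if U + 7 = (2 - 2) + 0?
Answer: 5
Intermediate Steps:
U = -7 (U = -7 + ((2 - 2) + 0) = -7 + (0 + 0) = -7 + 0 = -7)
o = 1 (o = (1*(-1))*(-1) = -1*(-1) = 1)
U + s*o = -7 + 12*1 = -7 + 12 = 5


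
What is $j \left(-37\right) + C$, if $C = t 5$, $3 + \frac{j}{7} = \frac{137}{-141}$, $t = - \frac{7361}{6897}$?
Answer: $\frac{110572375}{108053} \approx 1023.3$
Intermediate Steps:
$t = - \frac{7361}{6897}$ ($t = \left(-7361\right) \frac{1}{6897} = - \frac{7361}{6897} \approx -1.0673$)
$j = - \frac{3920}{141}$ ($j = -21 + 7 \frac{137}{-141} = -21 + 7 \cdot 137 \left(- \frac{1}{141}\right) = -21 + 7 \left(- \frac{137}{141}\right) = -21 - \frac{959}{141} = - \frac{3920}{141} \approx -27.801$)
$C = - \frac{36805}{6897}$ ($C = \left(- \frac{7361}{6897}\right) 5 = - \frac{36805}{6897} \approx -5.3364$)
$j \left(-37\right) + C = \left(- \frac{3920}{141}\right) \left(-37\right) - \frac{36805}{6897} = \frac{145040}{141} - \frac{36805}{6897} = \frac{110572375}{108053}$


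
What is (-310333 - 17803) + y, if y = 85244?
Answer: -242892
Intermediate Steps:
(-310333 - 17803) + y = (-310333 - 17803) + 85244 = -328136 + 85244 = -242892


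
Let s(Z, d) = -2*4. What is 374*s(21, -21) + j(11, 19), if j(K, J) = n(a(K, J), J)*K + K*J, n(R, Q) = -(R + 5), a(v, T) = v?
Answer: -2959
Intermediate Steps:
s(Z, d) = -8
n(R, Q) = -5 - R (n(R, Q) = -(5 + R) = -5 - R)
j(K, J) = J*K + K*(-5 - K) (j(K, J) = (-5 - K)*K + K*J = K*(-5 - K) + J*K = J*K + K*(-5 - K))
374*s(21, -21) + j(11, 19) = 374*(-8) + 11*(-5 + 19 - 1*11) = -2992 + 11*(-5 + 19 - 11) = -2992 + 11*3 = -2992 + 33 = -2959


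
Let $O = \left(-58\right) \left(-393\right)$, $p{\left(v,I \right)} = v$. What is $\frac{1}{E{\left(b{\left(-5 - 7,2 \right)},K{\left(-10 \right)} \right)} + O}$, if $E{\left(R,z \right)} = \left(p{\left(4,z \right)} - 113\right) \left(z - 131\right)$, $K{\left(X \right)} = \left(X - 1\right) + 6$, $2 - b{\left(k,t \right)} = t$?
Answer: $\frac{1}{37618} \approx 2.6583 \cdot 10^{-5}$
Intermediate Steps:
$b{\left(k,t \right)} = 2 - t$
$K{\left(X \right)} = 5 + X$ ($K{\left(X \right)} = \left(-1 + X\right) + 6 = 5 + X$)
$E{\left(R,z \right)} = 14279 - 109 z$ ($E{\left(R,z \right)} = \left(4 - 113\right) \left(z - 131\right) = - 109 \left(-131 + z\right) = 14279 - 109 z$)
$O = 22794$
$\frac{1}{E{\left(b{\left(-5 - 7,2 \right)},K{\left(-10 \right)} \right)} + O} = \frac{1}{\left(14279 - 109 \left(5 - 10\right)\right) + 22794} = \frac{1}{\left(14279 - -545\right) + 22794} = \frac{1}{\left(14279 + 545\right) + 22794} = \frac{1}{14824 + 22794} = \frac{1}{37618}$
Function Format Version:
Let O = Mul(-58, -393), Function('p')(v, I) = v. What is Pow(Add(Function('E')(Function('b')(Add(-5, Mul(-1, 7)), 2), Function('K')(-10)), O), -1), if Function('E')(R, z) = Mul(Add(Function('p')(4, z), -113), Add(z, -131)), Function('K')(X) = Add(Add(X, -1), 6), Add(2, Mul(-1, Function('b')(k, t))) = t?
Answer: Rational(1, 37618) ≈ 2.6583e-5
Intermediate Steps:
Function('b')(k, t) = Add(2, Mul(-1, t))
Function('K')(X) = Add(5, X) (Function('K')(X) = Add(Add(-1, X), 6) = Add(5, X))
Function('E')(R, z) = Add(14279, Mul(-109, z)) (Function('E')(R, z) = Mul(Add(4, -113), Add(z, -131)) = Mul(-109, Add(-131, z)) = Add(14279, Mul(-109, z)))
O = 22794
Pow(Add(Function('E')(Function('b')(Add(-5, Mul(-1, 7)), 2), Function('K')(-10)), O), -1) = Pow(Add(Add(14279, Mul(-109, Add(5, -10))), 22794), -1) = Pow(Add(Add(14279, Mul(-109, -5)), 22794), -1) = Pow(Add(Add(14279, 545), 22794), -1) = Pow(Add(14824, 22794), -1) = Pow(37618, -1) = Rational(1, 37618)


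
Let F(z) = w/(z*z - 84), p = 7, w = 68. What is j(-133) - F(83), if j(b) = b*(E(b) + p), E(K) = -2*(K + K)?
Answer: -487830103/6805 ≈ -71687.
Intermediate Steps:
E(K) = -4*K
j(b) = b*(7 - 4*b) (j(b) = b*(-4*b + 7) = b*(7 - 4*b))
F(z) = 68/(-84 + z²) (F(z) = 68/(z*z - 84) = 68/(z² - 84) = 68/(-84 + z²))
j(-133) - F(83) = -133*(7 - 4*(-133)) - 68/(-84 + 83²) = -133*(7 + 532) - 68/(-84 + 6889) = -133*539 - 68/6805 = -71687 - 68/6805 = -487830103/6805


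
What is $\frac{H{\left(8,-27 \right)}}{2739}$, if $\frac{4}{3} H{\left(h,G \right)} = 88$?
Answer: $\frac{2}{83} \approx 0.024096$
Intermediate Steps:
$H{\left(h,G \right)} = 66$ ($H{\left(h,G \right)} = \frac{3}{4} \cdot 88 = 66$)
$\frac{H{\left(8,-27 \right)}}{2739} = \frac{66}{2739} = 66 \cdot \frac{1}{2739} = \frac{2}{83}$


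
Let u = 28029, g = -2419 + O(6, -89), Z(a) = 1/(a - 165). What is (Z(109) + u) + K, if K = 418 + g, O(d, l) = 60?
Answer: 1460927/56 ≈ 26088.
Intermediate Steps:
Z(a) = 1/(-165 + a)
g = -2359 (g = -2419 + 60 = -2359)
K = -1941 (K = 418 - 2359 = -1941)
(Z(109) + u) + K = (1/(-165 + 109) + 28029) - 1941 = (1/(-56) + 28029) - 1941 = (-1/56 + 28029) - 1941 = 1569623/56 - 1941 = 1460927/56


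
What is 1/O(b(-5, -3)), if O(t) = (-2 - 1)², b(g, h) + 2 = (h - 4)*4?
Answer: ⅑ ≈ 0.11111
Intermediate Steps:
b(g, h) = -18 + 4*h (b(g, h) = -2 + (h - 4)*4 = -2 + (-4 + h)*4 = -2 + (-16 + 4*h) = -18 + 4*h)
O(t) = 9 (O(t) = (-3)² = 9)
1/O(b(-5, -3)) = 1/9 = ⅑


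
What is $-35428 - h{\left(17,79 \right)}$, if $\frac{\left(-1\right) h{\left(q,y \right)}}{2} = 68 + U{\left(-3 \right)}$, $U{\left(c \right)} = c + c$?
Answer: $-35304$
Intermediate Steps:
$U{\left(c \right)} = 2 c$
$h{\left(q,y \right)} = -124$ ($h{\left(q,y \right)} = - 2 \left(68 + 2 \left(-3\right)\right) = - 2 \left(68 - 6\right) = \left(-2\right) 62 = -124$)
$-35428 - h{\left(17,79 \right)} = -35428 - -124 = -35428 + 124 = -35304$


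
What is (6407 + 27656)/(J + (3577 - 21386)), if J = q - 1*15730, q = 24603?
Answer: -34063/8936 ≈ -3.8119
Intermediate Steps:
J = 8873 (J = 24603 - 1*15730 = 24603 - 15730 = 8873)
(6407 + 27656)/(J + (3577 - 21386)) = (6407 + 27656)/(8873 + (3577 - 21386)) = 34063/(8873 - 17809) = 34063/(-8936) = 34063*(-1/8936) = -34063/8936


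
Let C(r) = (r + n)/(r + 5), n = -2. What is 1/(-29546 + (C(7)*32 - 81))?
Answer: -3/88841 ≈ -3.3768e-5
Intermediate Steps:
C(r) = (-2 + r)/(5 + r) (C(r) = (r - 2)/(r + 5) = (-2 + r)/(5 + r))
1/(-29546 + (C(7)*32 - 81)) = 1/(-29546 + (((-2 + 7)/(5 + 7))*32 - 81)) = 1/(-29546 + ((5/12)*32 - 81)) = 1/(-29546 + (40/3 - 81)) = 1/(-29546 - 203/3) = 1/(-88841/3) = -3/88841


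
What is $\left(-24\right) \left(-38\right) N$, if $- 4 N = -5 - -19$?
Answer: $-3192$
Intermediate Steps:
$N = - \frac{7}{2}$ ($N = - \frac{-5 - -19}{4} = - \frac{-5 + 19}{4} = \left(- \frac{1}{4}\right) 14 = - \frac{7}{2} \approx -3.5$)
$\left(-24\right) \left(-38\right) N = \left(-24\right) \left(-38\right) \left(- \frac{7}{2}\right) = 912 \left(- \frac{7}{2}\right) = -3192$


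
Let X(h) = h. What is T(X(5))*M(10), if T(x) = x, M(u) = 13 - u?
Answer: 15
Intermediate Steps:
T(X(5))*M(10) = 5*(13 - 1*10) = 5*(13 - 10) = 5*3 = 15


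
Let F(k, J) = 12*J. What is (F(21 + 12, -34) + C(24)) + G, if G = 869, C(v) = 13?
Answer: 474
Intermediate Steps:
(F(21 + 12, -34) + C(24)) + G = (12*(-34) + 13) + 869 = (-408 + 13) + 869 = -395 + 869 = 474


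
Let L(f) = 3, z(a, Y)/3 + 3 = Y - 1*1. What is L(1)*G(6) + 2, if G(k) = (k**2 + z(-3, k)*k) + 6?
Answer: 236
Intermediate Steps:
z(a, Y) = -12 + 3*Y (z(a, Y) = -9 + 3*(Y - 1*1) = -9 + 3*(Y - 1) = -9 + 3*(-1 + Y) = -9 + (-3 + 3*Y) = -12 + 3*Y)
G(k) = 6 + k**2 + k*(-12 + 3*k) (G(k) = (k**2 + (-12 + 3*k)*k) + 6 = (k**2 + k*(-12 + 3*k)) + 6 = 6 + k**2 + k*(-12 + 3*k))
L(1)*G(6) + 2 = 3*(6 - 12*6 + 4*6**2) + 2 = 3*(6 - 72 + 4*36) + 2 = 3*(6 - 72 + 144) + 2 = 3*78 + 2 = 234 + 2 = 236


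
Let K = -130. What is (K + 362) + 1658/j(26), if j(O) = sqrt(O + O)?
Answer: 232 + 829*sqrt(13)/13 ≈ 461.92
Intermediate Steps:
j(O) = sqrt(2)*sqrt(O) (j(O) = sqrt(2*O) = sqrt(2)*sqrt(O))
(K + 362) + 1658/j(26) = (-130 + 362) + 1658/((sqrt(2)*sqrt(26))) = 232 + 1658/((2*sqrt(13))) = 232 + 1658*(sqrt(13)/26) = 232 + 829*sqrt(13)/13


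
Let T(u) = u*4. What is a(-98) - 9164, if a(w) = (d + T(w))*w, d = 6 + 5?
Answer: 28174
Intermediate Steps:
d = 11
T(u) = 4*u
a(w) = w*(11 + 4*w) (a(w) = (11 + 4*w)*w = w*(11 + 4*w))
a(-98) - 9164 = -98*(11 + 4*(-98)) - 9164 = -98*(11 - 392) - 9164 = -98*(-381) - 9164 = 37338 - 9164 = 28174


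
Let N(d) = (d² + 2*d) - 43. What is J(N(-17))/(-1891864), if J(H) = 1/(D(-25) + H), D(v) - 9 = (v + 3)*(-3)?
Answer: -1/542964968 ≈ -1.8417e-9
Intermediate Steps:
D(v) = -3*v (D(v) = 9 + (v + 3)*(-3) = 9 + (3 + v)*(-3) = 9 + (-9 - 3*v) = -3*v)
N(d) = -43 + d² + 2*d
J(H) = 1/(75 + H) (J(H) = 1/(-3*(-25) + H) = 1/(75 + H))
J(N(-17))/(-1891864) = 1/((75 + (-43 + (-17)² + 2*(-17)))*(-1891864)) = -1/1891864/(75 + (-43 + 289 - 34)) = -1/1891864/(75 + 212) = -1/1891864/287 = (1/287)*(-1/1891864) = -1/542964968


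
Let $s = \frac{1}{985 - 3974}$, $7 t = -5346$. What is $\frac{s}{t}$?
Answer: $\frac{1}{2282742} \approx 4.3807 \cdot 10^{-7}$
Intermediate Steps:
$t = - \frac{5346}{7}$ ($t = \frac{1}{7} \left(-5346\right) = - \frac{5346}{7} \approx -763.71$)
$s = - \frac{1}{2989}$ ($s = \frac{1}{-2989} = - \frac{1}{2989} \approx -0.00033456$)
$\frac{s}{t} = - \frac{1}{2989 \left(- \frac{5346}{7}\right)} = \left(- \frac{1}{2989}\right) \left(- \frac{7}{5346}\right) = \frac{1}{2282742}$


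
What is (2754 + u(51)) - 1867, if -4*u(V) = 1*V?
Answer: 3497/4 ≈ 874.25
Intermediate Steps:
u(V) = -V/4
(2754 + u(51)) - 1867 = (2754 - ¼*51) - 1867 = (2754 - 51/4) - 1867 = 10965/4 - 1867 = 3497/4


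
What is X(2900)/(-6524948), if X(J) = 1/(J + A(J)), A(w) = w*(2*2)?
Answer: -1/94611746000 ≈ -1.0570e-11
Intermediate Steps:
A(w) = 4*w (A(w) = w*4 = 4*w)
X(J) = 1/(5*J) (X(J) = 1/(J + 4*J) = 1/(5*J))
X(2900)/(-6524948) = ((1/5)/2900)/(-6524948) = ((1/5)*(1/2900))*(-1/6524948) = (1/14500)*(-1/6524948) = -1/94611746000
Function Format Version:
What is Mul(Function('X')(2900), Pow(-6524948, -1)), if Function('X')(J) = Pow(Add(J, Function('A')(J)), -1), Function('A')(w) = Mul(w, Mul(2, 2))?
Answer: Rational(-1, 94611746000) ≈ -1.0570e-11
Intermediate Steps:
Function('A')(w) = Mul(4, w) (Function('A')(w) = Mul(w, 4) = Mul(4, w))
Function('X')(J) = Mul(Rational(1, 5), Pow(J, -1)) (Function('X')(J) = Pow(Add(J, Mul(4, J)), -1) = Pow(Mul(5, J), -1) = Mul(Rational(1, 5), Pow(J, -1)))
Mul(Function('X')(2900), Pow(-6524948, -1)) = Mul(Mul(Rational(1, 5), Pow(2900, -1)), Pow(-6524948, -1)) = Mul(Mul(Rational(1, 5), Rational(1, 2900)), Rational(-1, 6524948)) = Mul(Rational(1, 14500), Rational(-1, 6524948)) = Rational(-1, 94611746000)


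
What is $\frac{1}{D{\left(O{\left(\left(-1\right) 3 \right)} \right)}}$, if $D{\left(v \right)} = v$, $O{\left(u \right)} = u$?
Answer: $- \frac{1}{3} \approx -0.33333$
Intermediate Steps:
$\frac{1}{D{\left(O{\left(\left(-1\right) 3 \right)} \right)}} = \frac{1}{\left(-1\right) 3} = \frac{1}{-3} = - \frac{1}{3}$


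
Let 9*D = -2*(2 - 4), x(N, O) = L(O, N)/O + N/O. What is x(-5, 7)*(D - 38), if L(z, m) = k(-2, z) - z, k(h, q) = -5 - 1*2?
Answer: 6422/63 ≈ 101.94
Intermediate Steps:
k(h, q) = -7 (k(h, q) = -5 - 2 = -7)
L(z, m) = -7 - z
x(N, O) = N/O + (-7 - O)/O (x(N, O) = (-7 - O)/O + N/O = N/O + (-7 - O)/O)
D = 4/9 (D = (-2*(2 - 4))/9 = (-2*(-2))/9 = (⅑)*4 = 4/9 ≈ 0.44444)
x(-5, 7)*(D - 38) = ((-7 - 5 - 1*7)/7)*(4/9 - 38) = ((-7 - 5 - 7)/7)*(-338/9) = ((⅐)*(-19))*(-338/9) = -19/7*(-338/9) = 6422/63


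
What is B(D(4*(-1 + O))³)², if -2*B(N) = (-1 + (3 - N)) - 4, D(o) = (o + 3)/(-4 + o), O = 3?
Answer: 2128681/16384 ≈ 129.92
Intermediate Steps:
D(o) = (3 + o)/(-4 + o)
B(N) = 1 + N/2 (B(N) = -((-1 + (3 - N)) - 4)/2 = -((2 - N) - 4)/2 = -(-2 - N)/2 = 1 + N/2)
B(D(4*(-1 + O))³)² = (1 + ((3 + 4*(-1 + 3))/(-4 + 4*(-1 + 3)))³/2)² = (1 + ((3 + 4*2)/(-4 + 4*2))³/2)² = (1 + ((3 + 8)/(-4 + 8))³/2)² = (1 + (11/4)³/2)² = (1 + (½)*(1331/64))² = (1 + 1331/128)² = (1459/128)² = 2128681/16384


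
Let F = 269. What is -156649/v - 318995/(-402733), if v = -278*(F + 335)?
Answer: 116650810157/67623703496 ≈ 1.7250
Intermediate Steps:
v = -167912 (v = -278*(269 + 335) = -278*604 = -167912)
-156649/v - 318995/(-402733) = -156649/(-167912) - 318995/(-402733) = -156649*(-1/167912) - 318995*(-1/402733) = 156649/167912 + 318995/402733 = 116650810157/67623703496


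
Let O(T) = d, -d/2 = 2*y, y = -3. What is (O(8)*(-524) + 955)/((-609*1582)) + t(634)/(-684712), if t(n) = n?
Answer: 108598193/23559912852 ≈ 0.0046095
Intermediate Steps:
d = 12 (d = -4*(-3) = -2*(-6) = 12)
O(T) = 12
(O(8)*(-524) + 955)/((-609*1582)) + t(634)/(-684712) = (12*(-524) + 955)/((-609*1582)) + 634/(-684712) = (-6288 + 955)/(-963438) + 634*(-1/684712) = -5333*(-1/963438) - 317/342356 = 5333/963438 - 317/342356 = 108598193/23559912852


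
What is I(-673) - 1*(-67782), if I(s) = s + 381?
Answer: 67490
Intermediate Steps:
I(s) = 381 + s
I(-673) - 1*(-67782) = (381 - 673) - 1*(-67782) = -292 + 67782 = 67490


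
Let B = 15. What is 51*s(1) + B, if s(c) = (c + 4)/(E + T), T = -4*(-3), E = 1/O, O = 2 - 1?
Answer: 450/13 ≈ 34.615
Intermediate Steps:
O = 1
E = 1 (E = 1/1 = 1)
T = 12
s(c) = 4/13 + c/13 (s(c) = (c + 4)/(1 + 12) = (4 + c)/13 = (4 + c)*(1/13) = 4/13 + c/13)
51*s(1) + B = 51*(4/13 + (1/13)*1) + 15 = 51*(4/13 + 1/13) + 15 = 51*(5/13) + 15 = 255/13 + 15 = 450/13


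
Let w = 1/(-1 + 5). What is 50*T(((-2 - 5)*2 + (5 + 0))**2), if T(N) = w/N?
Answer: 25/162 ≈ 0.15432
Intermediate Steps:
w = 1/4 ≈ 0.25000
T(N) = 1/(4*N)
50*T(((-2 - 5)*2 + (5 + 0))**2) = 50*(1/(4*(((-2 - 5)*2 + (5 + 0))**2))) = 50*(1/(4*((-7*2 + 5)**2))) = 50*(1/(4*((-14 + 5)**2))) = 50*(1/(4*((-9)**2))) = 50*((1/4)/81) = 50*((1/4)*(1/81)) = 50*(1/324) = 25/162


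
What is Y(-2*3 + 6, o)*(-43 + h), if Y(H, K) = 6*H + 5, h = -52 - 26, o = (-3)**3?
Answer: -605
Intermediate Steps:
o = -27
h = -78
Y(H, K) = 5 + 6*H
Y(-2*3 + 6, o)*(-43 + h) = (5 + 6*(-2*3 + 6))*(-43 - 78) = (5 + 6*(-6 + 6))*(-121) = (5 + 6*0)*(-121) = (5 + 0)*(-121) = 5*(-121) = -605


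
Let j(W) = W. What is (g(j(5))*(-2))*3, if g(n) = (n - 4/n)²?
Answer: -2646/25 ≈ -105.84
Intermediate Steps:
(g(j(5))*(-2))*3 = (((-4 + 5²)²/5²)*(-2))*3 = (((-4 + 25)²/25)*(-2))*3 = (((1/25)*21²)*(-2))*3 = (((1/25)*441)*(-2))*3 = ((441/25)*(-2))*3 = -882/25*3 = -2646/25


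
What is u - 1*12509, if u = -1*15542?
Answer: -28051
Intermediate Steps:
u = -15542
u - 1*12509 = -15542 - 1*12509 = -15542 - 12509 = -28051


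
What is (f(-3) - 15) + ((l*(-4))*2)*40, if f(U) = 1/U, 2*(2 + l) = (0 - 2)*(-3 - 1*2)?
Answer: -2926/3 ≈ -975.33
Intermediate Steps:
l = 3 (l = -2 + ((0 - 2)*(-3 - 1*2))/2 = -2 + (-2*(-3 - 2))/2 = -2 + (-2*(-5))/2 = -2 + (½)*10 = -2 + 5 = 3)
f(U) = 1/U
(f(-3) - 15) + ((l*(-4))*2)*40 = (1/(-3) - 15) + ((3*(-4))*2)*40 = (-⅓ - 15) - 12*2*40 = -46/3 - 24*40 = -46/3 - 960 = -2926/3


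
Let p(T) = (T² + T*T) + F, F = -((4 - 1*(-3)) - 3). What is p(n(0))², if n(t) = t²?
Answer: 16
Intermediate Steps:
F = -4 (F = -((4 + 3) - 3) = -(7 - 3) = -1*4 = -4)
p(T) = -4 + 2*T² (p(T) = (T² + T*T) - 4 = (T² + T²) - 4 = 2*T² - 4 = -4 + 2*T²)
p(n(0))² = (-4 + 2*(0²)²)² = (-4 + 2*0²)² = (-4 + 2*0)² = (-4 + 0)² = (-4)² = 16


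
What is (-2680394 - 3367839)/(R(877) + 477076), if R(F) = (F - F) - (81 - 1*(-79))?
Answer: -6048233/476916 ≈ -12.682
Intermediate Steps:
R(F) = -160 (R(F) = 0 - (81 + 79) = 0 - 1*160 = 0 - 160 = -160)
(-2680394 - 3367839)/(R(877) + 477076) = (-2680394 - 3367839)/(-160 + 477076) = -6048233/476916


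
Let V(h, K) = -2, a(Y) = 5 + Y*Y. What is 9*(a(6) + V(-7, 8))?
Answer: 351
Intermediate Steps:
a(Y) = 5 + Y²
9*(a(6) + V(-7, 8)) = 9*((5 + 6²) - 2) = 9*((5 + 36) - 2) = 9*(41 - 2) = 9*39 = 351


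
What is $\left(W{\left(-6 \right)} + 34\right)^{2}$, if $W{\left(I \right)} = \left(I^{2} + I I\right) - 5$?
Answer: $10201$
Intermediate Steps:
$W{\left(I \right)} = -5 + 2 I^{2}$ ($W{\left(I \right)} = \left(I^{2} + I^{2}\right) - 5 = 2 I^{2} - 5 = -5 + 2 I^{2}$)
$\left(W{\left(-6 \right)} + 34\right)^{2} = \left(\left(-5 + 2 \left(-6\right)^{2}\right) + 34\right)^{2} = \left(\left(-5 + 2 \cdot 36\right) + 34\right)^{2} = \left(\left(-5 + 72\right) + 34\right)^{2} = \left(67 + 34\right)^{2} = 101^{2} = 10201$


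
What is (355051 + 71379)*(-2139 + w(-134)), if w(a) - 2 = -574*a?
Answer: 31888008970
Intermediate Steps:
w(a) = 2 - 574*a
(355051 + 71379)*(-2139 + w(-134)) = (355051 + 71379)*(-2139 + (2 - 574*(-134))) = 426430*(-2139 + (2 + 76916)) = 426430*(-2139 + 76918) = 426430*74779 = 31888008970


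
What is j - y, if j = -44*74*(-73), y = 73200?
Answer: 164488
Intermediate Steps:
j = 237688 (j = -3256*(-73) = 237688)
j - y = 237688 - 1*73200 = 237688 - 73200 = 164488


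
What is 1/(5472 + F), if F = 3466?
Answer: 1/8938 ≈ 0.00011188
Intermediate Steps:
1/(5472 + F) = 1/(5472 + 3466) = 1/8938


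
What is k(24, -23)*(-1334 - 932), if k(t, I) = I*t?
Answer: 1250832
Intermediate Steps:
k(24, -23)*(-1334 - 932) = (-23*24)*(-1334 - 932) = -552*(-2266) = 1250832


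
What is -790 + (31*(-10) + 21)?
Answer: -1079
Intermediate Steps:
-790 + (31*(-10) + 21) = -790 + (-310 + 21) = -790 - 289 = -1079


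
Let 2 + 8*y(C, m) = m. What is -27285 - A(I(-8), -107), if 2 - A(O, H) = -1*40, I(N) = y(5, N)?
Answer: -27327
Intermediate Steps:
y(C, m) = -1/4 + m/8
I(N) = -1/4 + N/8
A(O, H) = 42 (A(O, H) = 2 - (-1)*40 = 2 - 1*(-40) = 2 + 40 = 42)
-27285 - A(I(-8), -107) = -27285 - 1*42 = -27285 - 42 = -27327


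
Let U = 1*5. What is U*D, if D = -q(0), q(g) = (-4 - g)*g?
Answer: 0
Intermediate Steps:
q(g) = g*(-4 - g)
D = 0 (D = -(-1)*0*(4 + 0) = -(-1)*0*4 = -1*0 = 0)
U = 5
U*D = 5*0 = 0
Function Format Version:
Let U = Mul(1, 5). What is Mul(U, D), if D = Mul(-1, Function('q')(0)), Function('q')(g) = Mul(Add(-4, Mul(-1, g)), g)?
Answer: 0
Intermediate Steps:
Function('q')(g) = Mul(g, Add(-4, Mul(-1, g)))
D = 0 (D = Mul(-1, Mul(-1, 0, Add(4, 0))) = Mul(-1, Mul(-1, 0, 4)) = Mul(-1, 0) = 0)
U = 5
Mul(U, D) = Mul(5, 0) = 0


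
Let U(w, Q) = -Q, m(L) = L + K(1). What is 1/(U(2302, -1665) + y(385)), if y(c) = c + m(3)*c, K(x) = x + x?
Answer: 1/3975 ≈ 0.00025157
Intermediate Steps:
K(x) = 2*x
m(L) = 2 + L (m(L) = L + 2*1 = L + 2 = 2 + L)
y(c) = 6*c (y(c) = c + (2 + 3)*c = c + 5*c = 6*c)
1/(U(2302, -1665) + y(385)) = 1/(-1*(-1665) + 6*385) = 1/(1665 + 2310) = 1/3975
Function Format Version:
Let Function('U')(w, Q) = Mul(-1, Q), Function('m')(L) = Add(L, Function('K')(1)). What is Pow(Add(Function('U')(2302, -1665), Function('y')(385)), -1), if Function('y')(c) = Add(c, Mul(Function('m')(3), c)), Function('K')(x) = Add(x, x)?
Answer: Rational(1, 3975) ≈ 0.00025157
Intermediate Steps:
Function('K')(x) = Mul(2, x)
Function('m')(L) = Add(2, L) (Function('m')(L) = Add(L, Mul(2, 1)) = Add(L, 2) = Add(2, L))
Function('y')(c) = Mul(6, c) (Function('y')(c) = Add(c, Mul(Add(2, 3), c)) = Add(c, Mul(5, c)) = Mul(6, c))
Pow(Add(Function('U')(2302, -1665), Function('y')(385)), -1) = Pow(Add(Mul(-1, -1665), Mul(6, 385)), -1) = Pow(Add(1665, 2310), -1) = Pow(3975, -1) = Rational(1, 3975)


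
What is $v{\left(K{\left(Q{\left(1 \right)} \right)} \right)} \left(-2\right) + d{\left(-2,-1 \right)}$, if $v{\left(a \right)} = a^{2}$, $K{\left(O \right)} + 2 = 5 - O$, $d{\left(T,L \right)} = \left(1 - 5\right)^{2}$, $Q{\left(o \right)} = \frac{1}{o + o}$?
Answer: $\frac{7}{2} \approx 3.5$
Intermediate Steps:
$Q{\left(o \right)} = \frac{1}{2 o}$
$d{\left(T,L \right)} = 16$ ($d{\left(T,L \right)} = \left(-4\right)^{2} = 16$)
$K{\left(O \right)} = 3 - O$ ($K{\left(O \right)} = -2 - \left(-5 + O\right) = 3 - O$)
$v{\left(K{\left(Q{\left(1 \right)} \right)} \right)} \left(-2\right) + d{\left(-2,-1 \right)} = \left(3 - \frac{1}{2 \cdot 1}\right)^{2} \left(-2\right) + 16 = \left(3 - \frac{1}{2} \cdot 1\right)^{2} \left(-2\right) + 16 = \left(3 - \frac{1}{2}\right)^{2} \left(-2\right) + 16 = \left(\frac{5}{2}\right)^{2} \left(-2\right) + 16 = \frac{25}{4} \left(-2\right) + 16 = - \frac{25}{2} + 16 = \frac{7}{2}$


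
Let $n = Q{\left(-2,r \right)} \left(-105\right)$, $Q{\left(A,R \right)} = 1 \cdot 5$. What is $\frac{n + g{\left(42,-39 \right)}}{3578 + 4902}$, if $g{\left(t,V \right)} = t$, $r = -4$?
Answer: $- \frac{483}{8480} \approx -0.056958$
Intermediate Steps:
$Q{\left(A,R \right)} = 5$
$n = -525$ ($n = 5 \left(-105\right) = -525$)
$\frac{n + g{\left(42,-39 \right)}}{3578 + 4902} = \frac{-525 + 42}{3578 + 4902} = - \frac{483}{8480}$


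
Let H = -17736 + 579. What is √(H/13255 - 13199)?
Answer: I*√2319226051010/13255 ≈ 114.89*I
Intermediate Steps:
H = -17157
√(H/13255 - 13199) = √(-17157/13255 - 13199) = √(-174969902/13255) = I*√2319226051010/13255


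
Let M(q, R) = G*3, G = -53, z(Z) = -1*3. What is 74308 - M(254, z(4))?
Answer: 74467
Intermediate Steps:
z(Z) = -3
M(q, R) = -159 (M(q, R) = -53*3 = -159)
74308 - M(254, z(4)) = 74308 - 1*(-159) = 74308 + 159 = 74467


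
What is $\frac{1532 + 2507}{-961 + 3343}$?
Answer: $\frac{4039}{2382} \approx 1.6956$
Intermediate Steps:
$\frac{1532 + 2507}{-961 + 3343} = \frac{4039}{2382}$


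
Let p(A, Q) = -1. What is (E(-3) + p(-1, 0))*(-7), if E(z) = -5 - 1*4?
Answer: 70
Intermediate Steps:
E(z) = -9 (E(z) = -5 - 4 = -9)
(E(-3) + p(-1, 0))*(-7) = (-9 - 1)*(-7) = -10*(-7) = 70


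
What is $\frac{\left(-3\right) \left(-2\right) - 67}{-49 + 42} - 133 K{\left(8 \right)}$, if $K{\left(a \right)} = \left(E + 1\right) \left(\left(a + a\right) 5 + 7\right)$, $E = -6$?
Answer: $\frac{405046}{7} \approx 57864.0$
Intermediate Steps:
$K{\left(a \right)} = -35 - 50 a$ ($K{\left(a \right)} = \left(-6 + 1\right) \left(\left(a + a\right) 5 + 7\right) = - 5 \left(2 a 5 + 7\right) = - 5 \left(10 a + 7\right) = - 5 \left(7 + 10 a\right) = -35 - 50 a$)
$\frac{\left(-3\right) \left(-2\right) - 67}{-49 + 42} - 133 K{\left(8 \right)} = \frac{\left(-3\right) \left(-2\right) - 67}{-49 + 42} - 133 \left(-35 - 400\right) = \frac{6 - 67}{-7} - 133 \left(-35 - 400\right) = \left(-61\right) \left(- \frac{1}{7}\right) - -57855 = \frac{61}{7} + 57855 = \frac{405046}{7}$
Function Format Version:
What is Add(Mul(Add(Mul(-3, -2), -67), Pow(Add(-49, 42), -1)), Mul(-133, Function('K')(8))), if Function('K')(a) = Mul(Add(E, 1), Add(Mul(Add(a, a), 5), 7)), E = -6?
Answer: Rational(405046, 7) ≈ 57864.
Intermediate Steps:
Function('K')(a) = Add(-35, Mul(-50, a)) (Function('K')(a) = Mul(Add(-6, 1), Add(Mul(Add(a, a), 5), 7)) = Mul(-5, Add(Mul(Mul(2, a), 5), 7)) = Mul(-5, Add(Mul(10, a), 7)) = Mul(-5, Add(7, Mul(10, a))) = Add(-35, Mul(-50, a)))
Add(Mul(Add(Mul(-3, -2), -67), Pow(Add(-49, 42), -1)), Mul(-133, Function('K')(8))) = Add(Mul(Add(Mul(-3, -2), -67), Pow(Add(-49, 42), -1)), Mul(-133, Add(-35, Mul(-50, 8)))) = Add(Mul(Add(6, -67), Pow(-7, -1)), Mul(-133, Add(-35, -400))) = Add(Mul(-61, Rational(-1, 7)), Mul(-133, -435)) = Add(Rational(61, 7), 57855) = Rational(405046, 7)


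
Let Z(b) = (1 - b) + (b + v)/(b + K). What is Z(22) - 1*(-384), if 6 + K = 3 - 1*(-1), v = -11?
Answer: 7271/20 ≈ 363.55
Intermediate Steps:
K = -2 (K = -6 + (3 - 1*(-1)) = -6 + (3 + 1) = -6 + 4 = -2)
Z(b) = 1 - b + (-11 + b)/(-2 + b) (Z(b) = (1 - b) + (b - 11)/(b - 2) = (1 - b) + (-11 + b)/(-2 + b) = 1 - b + (-11 + b)/(-2 + b))
Z(22) - 1*(-384) = (-13 - 1*22² + 4*22)/(-2 + 22) - 1*(-384) = (-13 - 1*484 + 88)/20 + 384 = (-13 - 484 + 88)/20 + 384 = (1/20)*(-409) + 384 = -409/20 + 384 = 7271/20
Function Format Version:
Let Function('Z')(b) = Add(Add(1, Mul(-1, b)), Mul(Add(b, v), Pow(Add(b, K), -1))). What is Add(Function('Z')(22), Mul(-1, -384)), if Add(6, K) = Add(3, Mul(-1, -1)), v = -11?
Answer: Rational(7271, 20) ≈ 363.55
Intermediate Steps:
K = -2 (K = Add(-6, Add(3, Mul(-1, -1))) = Add(-6, Add(3, 1)) = Add(-6, 4) = -2)
Function('Z')(b) = Add(1, Mul(-1, b), Mul(Pow(Add(-2, b), -1), Add(-11, b))) (Function('Z')(b) = Add(Add(1, Mul(-1, b)), Mul(Add(b, -11), Pow(Add(b, -2), -1))) = Add(Add(1, Mul(-1, b)), Mul(Add(-11, b), Pow(Add(-2, b), -1))) = Add(Add(1, Mul(-1, b)), Mul(Pow(Add(-2, b), -1), Add(-11, b))) = Add(1, Mul(-1, b), Mul(Pow(Add(-2, b), -1), Add(-11, b))))
Add(Function('Z')(22), Mul(-1, -384)) = Add(Mul(Pow(Add(-2, 22), -1), Add(-13, Mul(-1, Pow(22, 2)), Mul(4, 22))), Mul(-1, -384)) = Add(Mul(Pow(20, -1), Add(-13, Mul(-1, 484), 88)), 384) = Add(Mul(Rational(1, 20), Add(-13, -484, 88)), 384) = Add(Mul(Rational(1, 20), -409), 384) = Add(Rational(-409, 20), 384) = Rational(7271, 20)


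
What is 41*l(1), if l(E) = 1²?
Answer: 41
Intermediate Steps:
l(E) = 1
41*l(1) = 41*1 = 41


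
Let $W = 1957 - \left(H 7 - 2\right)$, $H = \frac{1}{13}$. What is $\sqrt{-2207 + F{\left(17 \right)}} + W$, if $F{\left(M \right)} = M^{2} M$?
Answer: $\frac{25460}{13} + \sqrt{2706} \approx 2010.5$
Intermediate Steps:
$H = \frac{1}{13} \approx 0.076923$
$F{\left(M \right)} = M^{3}$
$W = \frac{25460}{13}$ ($W = 1957 - \left(\frac{1}{13} \cdot 7 - 2\right) = 1957 - \left(\frac{7}{13} - 2\right) = 1957 - - \frac{19}{13} = 1957 + \frac{19}{13} = \frac{25460}{13} \approx 1958.5$)
$\sqrt{-2207 + F{\left(17 \right)}} + W = \sqrt{-2207 + 17^{3}} + \frac{25460}{13} = \sqrt{-2207 + 4913} + \frac{25460}{13} = \sqrt{2706} + \frac{25460}{13} = \frac{25460}{13} + \sqrt{2706}$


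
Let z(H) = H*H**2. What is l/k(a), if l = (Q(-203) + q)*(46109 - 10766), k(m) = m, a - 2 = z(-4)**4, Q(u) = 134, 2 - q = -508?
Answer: 3793482/2796203 ≈ 1.3567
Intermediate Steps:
z(H) = H**3
q = 510 (q = 2 - 1*(-508) = 2 + 508 = 510)
a = 16777218 (a = 2 + ((-4)**3)**4 = 2 + (-64)**4 = 2 + 16777216 = 16777218)
l = 22760892 (l = (134 + 510)*(46109 - 10766) = 644*35343 = 22760892)
l/k(a) = 22760892/16777218 = 22760892*(1/16777218) = 3793482/2796203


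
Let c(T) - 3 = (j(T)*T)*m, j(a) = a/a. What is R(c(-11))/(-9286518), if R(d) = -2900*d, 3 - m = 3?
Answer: 1450/1547753 ≈ 0.00093684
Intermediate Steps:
m = 0 (m = 3 - 1*3 = 3 - 3 = 0)
j(a) = 1
c(T) = 3 (c(T) = 3 + (1*T)*0 = 3 + T*0 = 3 + 0 = 3)
R(c(-11))/(-9286518) = -2900*3/(-9286518) = -8700*(-1/9286518) = 1450/1547753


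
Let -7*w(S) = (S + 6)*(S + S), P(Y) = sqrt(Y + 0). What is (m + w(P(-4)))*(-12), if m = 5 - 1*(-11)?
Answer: -1440/7 + 288*I/7 ≈ -205.71 + 41.143*I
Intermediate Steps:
m = 16 (m = 5 + 11 = 16)
P(Y) = sqrt(Y)
w(S) = -2*S*(6 + S)/7 (w(S) = -(S + 6)*(S + S)/7 = -(6 + S)*2*S/7 = -2*S*(6 + S)/7)
(m + w(P(-4)))*(-12) = (16 - 2*sqrt(-4)*(6 + sqrt(-4))/7)*(-12) = (16 - 2*2*I*(6 + 2*I)/7)*(-12) = (16 - 4*I*(6 + 2*I)/7)*(-12) = -192 + 48*I*(6 + 2*I)/7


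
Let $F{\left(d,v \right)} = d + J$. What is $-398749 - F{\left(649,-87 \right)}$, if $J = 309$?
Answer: $-399707$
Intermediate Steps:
$F{\left(d,v \right)} = 309 + d$ ($F{\left(d,v \right)} = d + 309 = 309 + d$)
$-398749 - F{\left(649,-87 \right)} = -398749 - \left(309 + 649\right) = -398749 - 958 = -399707$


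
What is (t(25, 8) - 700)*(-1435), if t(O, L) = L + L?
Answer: 981540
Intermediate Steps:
t(O, L) = 2*L
(t(25, 8) - 700)*(-1435) = (2*8 - 700)*(-1435) = (16 - 700)*(-1435) = -684*(-1435) = 981540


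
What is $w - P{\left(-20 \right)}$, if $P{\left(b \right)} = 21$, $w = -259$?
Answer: $-280$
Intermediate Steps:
$w - P{\left(-20 \right)} = -259 - 21 = -280$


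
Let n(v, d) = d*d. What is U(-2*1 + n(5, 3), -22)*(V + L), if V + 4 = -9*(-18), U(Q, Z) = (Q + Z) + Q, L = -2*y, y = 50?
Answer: -464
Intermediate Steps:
n(v, d) = d²
L = -100 (L = -2*50 = -100)
U(Q, Z) = Z + 2*Q
V = 158 (V = -4 - 9*(-18) = -4 + 162 = 158)
U(-2*1 + n(5, 3), -22)*(V + L) = (-22 + 2*(-2*1 + 3²))*(158 - 100) = (-22 + 2*(-2 + 9))*58 = (-22 + 2*7)*58 = (-22 + 14)*58 = -8*58 = -464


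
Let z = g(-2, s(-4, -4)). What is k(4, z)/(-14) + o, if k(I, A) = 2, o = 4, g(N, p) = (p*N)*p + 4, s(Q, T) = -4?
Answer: 27/7 ≈ 3.8571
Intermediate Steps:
g(N, p) = 4 + N*p**2 (g(N, p) = (N*p)*p + 4 = N*p**2 + 4 = 4 + N*p**2)
z = -28 (z = 4 - 2*(-4)**2 = 4 - 2*16 = 4 - 32 = -28)
k(4, z)/(-14) + o = 2/(-14) + 4 = 2*(-1/14) + 4 = -1/7 + 4 = 27/7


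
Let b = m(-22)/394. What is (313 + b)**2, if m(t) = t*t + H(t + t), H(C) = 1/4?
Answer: 245247800625/2483776 ≈ 98740.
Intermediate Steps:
H(C) = 1/4
m(t) = 1/4 + t**2 (m(t) = t*t + 1/4 = t**2 + 1/4 = 1/4 + t**2)
b = 1937/1576 (b = (1/4 + (-22)**2)/394 = (1/4 + 484)*(1/394) = (1937/4)*(1/394) = 1937/1576 ≈ 1.2291)
(313 + b)**2 = (313 + 1937/1576)**2 = (495225/1576)**2 = 245247800625/2483776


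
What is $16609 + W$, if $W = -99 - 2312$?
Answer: $14198$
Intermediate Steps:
$W = -2411$ ($W = -99 - 2312 = -2411$)
$16609 + W = 16609 - 2411 = 14198$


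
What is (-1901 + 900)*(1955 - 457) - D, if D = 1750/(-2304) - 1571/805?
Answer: -1390571951113/927360 ≈ -1.4995e+6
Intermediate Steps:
D = -2514167/927360 (D = 1750*(-1/2304) - 1571*1/805 = -875/1152 - 1571/805 = -2514167/927360 ≈ -2.7111)
(-1901 + 900)*(1955 - 457) - D = (-1901 + 900)*(1955 - 457) - 1*(-2514167/927360) = -1001*1498 + 2514167/927360 = -1499498 + 2514167/927360 = -1390571951113/927360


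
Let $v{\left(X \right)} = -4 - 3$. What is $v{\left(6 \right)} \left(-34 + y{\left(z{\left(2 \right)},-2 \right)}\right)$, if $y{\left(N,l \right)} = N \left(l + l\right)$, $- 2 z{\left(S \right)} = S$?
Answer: $210$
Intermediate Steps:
$v{\left(X \right)} = -7$ ($v{\left(X \right)} = -4 - 3 = -7$)
$z{\left(S \right)} = - \frac{S}{2}$
$y{\left(N,l \right)} = 2 N l$ ($y{\left(N,l \right)} = N 2 l = 2 N l$)
$v{\left(6 \right)} \left(-34 + y{\left(z{\left(2 \right)},-2 \right)}\right) = - 7 \left(-34 + 2 \left(\left(- \frac{1}{2}\right) 2\right) \left(-2\right)\right) = - 7 \left(-34 + 2 \left(-1\right) \left(-2\right)\right) = - 7 \left(-34 + 4\right) = \left(-7\right) \left(-30\right) = 210$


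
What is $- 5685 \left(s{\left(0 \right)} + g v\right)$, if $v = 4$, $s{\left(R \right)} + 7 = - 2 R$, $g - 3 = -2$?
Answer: $17055$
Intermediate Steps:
$g = 1$ ($g = 3 - 2 = 1$)
$s{\left(R \right)} = -7 - 2 R$
$- 5685 \left(s{\left(0 \right)} + g v\right) = - 5685 \left(\left(-7 - 0\right) + 1 \cdot 4\right) = - 5685 \left(\left(-7 + 0\right) + 4\right) = - 5685 \left(-7 + 4\right) = \left(-5685\right) \left(-3\right) = 17055$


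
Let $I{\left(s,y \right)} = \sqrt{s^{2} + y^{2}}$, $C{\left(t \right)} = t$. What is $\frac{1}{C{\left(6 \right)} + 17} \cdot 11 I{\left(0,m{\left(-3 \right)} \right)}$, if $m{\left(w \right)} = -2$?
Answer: $\frac{22}{23} \approx 0.95652$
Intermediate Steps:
$\frac{1}{C{\left(6 \right)} + 17} \cdot 11 I{\left(0,m{\left(-3 \right)} \right)} = \frac{1}{6 + 17} \cdot 11 \sqrt{0^{2} + \left(-2\right)^{2}} = \frac{1}{23} \cdot 11 \sqrt{0 + 4} = \frac{1}{23} \cdot 11 \sqrt{4} = \frac{11}{23} \cdot 2 = \frac{22}{23}$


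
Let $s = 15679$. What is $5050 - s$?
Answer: $-10629$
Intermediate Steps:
$5050 - s = 5050 - 15679 = -10629$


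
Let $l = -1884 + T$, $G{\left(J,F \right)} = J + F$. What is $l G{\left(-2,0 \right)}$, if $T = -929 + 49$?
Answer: $5528$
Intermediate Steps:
$T = -880$
$G{\left(J,F \right)} = F + J$
$l = -2764$ ($l = -1884 - 880 = -2764$)
$l G{\left(-2,0 \right)} = - 2764 \left(0 - 2\right) = \left(-2764\right) \left(-2\right) = 5528$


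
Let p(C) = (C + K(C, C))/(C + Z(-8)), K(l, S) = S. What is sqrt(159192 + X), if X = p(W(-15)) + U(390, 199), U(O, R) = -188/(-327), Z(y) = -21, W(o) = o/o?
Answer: sqrt(1702229215110)/3270 ≈ 398.99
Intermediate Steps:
W(o) = 1
U(O, R) = 188/327 (U(O, R) = -188*(-1/327) = 188/327)
p(C) = 2*C/(-21 + C) (p(C) = (C + C)/(C - 21) = (2*C)/(-21 + C) = 2*C/(-21 + C))
X = 1553/3270 (X = 2*1/(-21 + 1) + 188/327 = 2*1/(-20) + 188/327 = 2*1*(-1/20) + 188/327 = -1/10 + 188/327 = 1553/3270 ≈ 0.47492)
sqrt(159192 + X) = sqrt(159192 + 1553/3270) = sqrt(520559393/3270) = sqrt(1702229215110)/3270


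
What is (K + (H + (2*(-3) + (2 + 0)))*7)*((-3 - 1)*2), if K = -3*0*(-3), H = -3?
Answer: 392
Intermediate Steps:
K = 0 (K = 0*(-3) = 0)
(K + (H + (2*(-3) + (2 + 0)))*7)*((-3 - 1)*2) = (0 + (-3 + (2*(-3) + (2 + 0)))*7)*((-3 - 1)*2) = (0 + (-3 + (-6 + 2))*7)*(-4*2) = (0 + (-3 - 4)*7)*(-8) = (0 - 7*7)*(-8) = (0 - 49)*(-8) = -49*(-8) = 392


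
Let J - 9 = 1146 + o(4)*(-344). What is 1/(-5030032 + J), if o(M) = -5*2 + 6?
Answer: -1/5027501 ≈ -1.9891e-7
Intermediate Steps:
o(M) = -4 (o(M) = -10 + 6 = -4)
J = 2531 (J = 9 + (1146 - 4*(-344)) = 9 + (1146 + 1376) = 9 + 2522 = 2531)
1/(-5030032 + J) = 1/(-5030032 + 2531) = 1/(-5027501) = -1/5027501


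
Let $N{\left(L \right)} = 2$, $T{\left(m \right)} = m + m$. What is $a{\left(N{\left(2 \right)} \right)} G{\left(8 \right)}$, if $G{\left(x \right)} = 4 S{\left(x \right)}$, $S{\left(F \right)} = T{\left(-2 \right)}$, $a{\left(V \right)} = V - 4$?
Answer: $32$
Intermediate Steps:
$T{\left(m \right)} = 2 m$
$a{\left(V \right)} = -4 + V$
$S{\left(F \right)} = -4$ ($S{\left(F \right)} = 2 \left(-2\right) = -4$)
$G{\left(x \right)} = -16$ ($G{\left(x \right)} = 4 \left(-4\right) = -16$)
$a{\left(N{\left(2 \right)} \right)} G{\left(8 \right)} = \left(-4 + 2\right) \left(-16\right) = \left(-2\right) \left(-16\right) = 32$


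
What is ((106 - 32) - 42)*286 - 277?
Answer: 8875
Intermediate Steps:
((106 - 32) - 42)*286 - 277 = (74 - 42)*286 - 277 = 32*286 - 277 = 9152 - 277 = 8875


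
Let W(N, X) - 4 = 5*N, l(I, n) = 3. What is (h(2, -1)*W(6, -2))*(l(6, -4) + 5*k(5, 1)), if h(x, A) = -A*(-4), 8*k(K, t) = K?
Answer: -833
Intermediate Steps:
k(K, t) = K/8
h(x, A) = 4*A (h(x, A) = -(-4)*A = 4*A)
W(N, X) = 4 + 5*N
(h(2, -1)*W(6, -2))*(l(6, -4) + 5*k(5, 1)) = ((4*(-1))*(4 + 5*6))*(3 + 5*((1/8)*5)) = (-4*(4 + 30))*(3 + 5*(5/8)) = (-4*34)*(3 + 25/8) = -136*49/8 = -833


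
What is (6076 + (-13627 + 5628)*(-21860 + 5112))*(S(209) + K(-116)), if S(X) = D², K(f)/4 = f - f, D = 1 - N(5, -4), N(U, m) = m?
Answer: 3349333200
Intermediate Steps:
D = 5 (D = 1 - 1*(-4) = 1 + 4 = 5)
K(f) = 0 (K(f) = 4*(f - f) = 4*0 = 0)
S(X) = 25 (S(X) = 5² = 25)
(6076 + (-13627 + 5628)*(-21860 + 5112))*(S(209) + K(-116)) = (6076 + (-13627 + 5628)*(-21860 + 5112))*(25 + 0) = (6076 - 7999*(-16748))*25 = (6076 + 133967252)*25 = 133973328*25 = 3349333200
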